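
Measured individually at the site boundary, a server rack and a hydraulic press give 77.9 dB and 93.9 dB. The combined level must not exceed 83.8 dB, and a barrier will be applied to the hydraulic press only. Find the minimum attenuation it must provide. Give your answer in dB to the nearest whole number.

11 dB

Everything except the hydraulic press sums to 10^(77.9/10) = 6.166e+07 in linear terms, 77.90 dB.
The limit corresponds to 10^(83.8/10) = 2.399e+08; subtracting the fixed part leaves 1.782e+08 for the hydraulic press, i.e. 82.51 dB.
Required insertion loss = 93.9 − 82.51 = 11.39 dB.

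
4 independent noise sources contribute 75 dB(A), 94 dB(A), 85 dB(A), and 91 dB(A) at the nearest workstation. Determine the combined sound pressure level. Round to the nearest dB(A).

For uncorrelated sources the intensities add, so convert each level to linear form, sum, and take 10·log₁₀ of the total.
Σ 10^(L/10) = 10^(75/10) + 10^(94/10) + 10^(85/10) + 10^(91/10) = 4.119e+09.
L_total = 10·log₁₀(4.119e+09) = 96.15 dB(A).

96 dB(A)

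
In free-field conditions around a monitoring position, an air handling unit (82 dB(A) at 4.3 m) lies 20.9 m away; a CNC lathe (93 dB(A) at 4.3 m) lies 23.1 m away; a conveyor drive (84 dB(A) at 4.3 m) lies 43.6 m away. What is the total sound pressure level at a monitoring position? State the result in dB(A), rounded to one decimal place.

78.9 dB(A)

Propagate each source to the receiver with L = L_ref − 20·log₁₀(r/r_ref), then add intensities.
air handling unit: 82 − 20·log₁₀(20.9/4.3) = 82 − 13.73 = 68.27 dB(A).
CNC lathe: 93 − 20·log₁₀(23.1/4.3) = 93 − 14.60 = 78.40 dB(A).
conveyor drive: 84 − 20·log₁₀(43.6/4.3) = 84 − 20.12 = 63.88 dB(A).
Σ 10^(L/10) = 7.829e+07 → L_total = 10·log₁₀(7.829e+07) = 78.94 dB(A).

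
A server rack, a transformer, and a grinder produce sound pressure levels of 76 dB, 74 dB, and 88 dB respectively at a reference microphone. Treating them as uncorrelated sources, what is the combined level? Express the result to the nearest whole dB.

Incoherent sources combine by intensity addition: L_total = 10·log₁₀(Σ 10^(L_i/10)).
Σ 10^(L/10) = 10^(76/10) + 10^(74/10) + 10^(88/10) = 6.959e+08.
L_total = 10·log₁₀(6.959e+08) = 88.43 dB.

88 dB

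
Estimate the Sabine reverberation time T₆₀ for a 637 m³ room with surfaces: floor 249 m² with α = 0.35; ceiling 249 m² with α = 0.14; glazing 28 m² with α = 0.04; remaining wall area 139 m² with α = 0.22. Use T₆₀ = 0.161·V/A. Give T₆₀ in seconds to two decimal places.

0.67 s

Summing Sᵢαᵢ: 249·0.35 + 249·0.14 + 28·0.04 + 139·0.22 = 153.71 m².
T₆₀ = 0.161·V/A = 0.161·637/153.71 = 0.667 s.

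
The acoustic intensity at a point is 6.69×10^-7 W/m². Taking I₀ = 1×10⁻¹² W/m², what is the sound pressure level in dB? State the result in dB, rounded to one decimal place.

Dividing by I₀ shifts the exponent by 12: I/I₀ = 6.69×10^5.
L = 10·(0.8254 + 5) = 58.25 dB.

58.3 dB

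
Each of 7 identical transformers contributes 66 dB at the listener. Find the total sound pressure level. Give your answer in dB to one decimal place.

N identical incoherent sources raise the level by 10·log₁₀ N.
L_total = 66 + 10·log₁₀(7) = 66 + 8.451 = 74.45 dB.

74.5 dB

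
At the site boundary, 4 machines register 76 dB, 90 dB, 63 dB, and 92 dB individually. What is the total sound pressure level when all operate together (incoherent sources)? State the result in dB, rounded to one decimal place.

94.2 dB

For uncorrelated sources the intensities add, so convert each level to linear form, sum, and take 10·log₁₀ of the total.
Σ 10^(L/10) = 10^(76/10) + 10^(90/10) + 10^(63/10) + 10^(92/10) = 2.627e+09.
L_total = 10·log₁₀(2.627e+09) = 94.19 dB.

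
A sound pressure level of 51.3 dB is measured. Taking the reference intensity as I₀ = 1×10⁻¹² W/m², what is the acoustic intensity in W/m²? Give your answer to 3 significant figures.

1.35e-07 W/m²

I/I₀ = 10^(51.3/10) = 1.349e+05, so I = 1.349e+05 × 10⁻¹² W/m².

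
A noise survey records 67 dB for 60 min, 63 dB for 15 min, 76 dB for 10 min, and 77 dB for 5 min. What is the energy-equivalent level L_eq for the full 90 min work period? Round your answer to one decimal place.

70.4 dB

Weight each interval's intensity by its duration and average over T = 90 min:
Σ tᵢ·10^(Lᵢ/10) = 60·10^(67/10) + 15·10^(63/10) + 10·10^(76/10) + 5·10^(77/10) = 9.793e+08.
L_eq = 10·log₁₀(9.793e+08/90) = 70.37 dB.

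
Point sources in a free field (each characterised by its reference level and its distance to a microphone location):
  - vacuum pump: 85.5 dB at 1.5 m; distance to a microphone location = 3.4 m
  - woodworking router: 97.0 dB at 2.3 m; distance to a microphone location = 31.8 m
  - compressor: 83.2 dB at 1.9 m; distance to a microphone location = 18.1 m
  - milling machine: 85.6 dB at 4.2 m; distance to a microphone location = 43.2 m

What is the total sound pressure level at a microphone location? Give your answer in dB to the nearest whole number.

80 dB

Propagate each source to the receiver with L = L_ref − 20·log₁₀(r/r_ref), then add intensities.
vacuum pump: 85.5 − 20·log₁₀(3.4/1.5) = 85.5 − 7.11 = 78.39 dB.
woodworking router: 97.0 − 20·log₁₀(31.8/2.3) = 97.0 − 22.81 = 74.19 dB.
compressor: 83.2 − 20·log₁₀(18.1/1.9) = 83.2 − 19.58 = 63.62 dB.
milling machine: 85.6 − 20·log₁₀(43.2/4.2) = 85.6 − 20.24 = 65.36 dB.
Σ 10^(L/10) = 1.010e+08 → L_total = 10·log₁₀(1.010e+08) = 80.04 dB.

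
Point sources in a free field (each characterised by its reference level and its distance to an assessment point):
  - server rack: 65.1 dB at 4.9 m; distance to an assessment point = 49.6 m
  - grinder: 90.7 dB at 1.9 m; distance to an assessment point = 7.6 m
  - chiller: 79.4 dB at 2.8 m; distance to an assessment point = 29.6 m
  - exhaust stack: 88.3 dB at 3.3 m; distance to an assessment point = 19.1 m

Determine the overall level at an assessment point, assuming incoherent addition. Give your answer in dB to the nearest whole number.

80 dB

Apply inverse-square spreading to bring every level to the receiver, then sum 10^(L/10).
server rack: 65.1 − 20·log₁₀(49.6/4.9) = 65.1 − 20.11 = 44.99 dB.
grinder: 90.7 − 20·log₁₀(7.6/1.9) = 90.7 − 12.04 = 78.66 dB.
chiller: 79.4 − 20·log₁₀(29.6/2.8) = 79.4 − 20.48 = 58.92 dB.
exhaust stack: 88.3 − 20·log₁₀(19.1/3.3) = 88.3 − 15.25 = 73.05 dB.
Σ 10^(L/10) = 9.442e+07 → L_total = 10·log₁₀(9.442e+07) = 79.75 dB.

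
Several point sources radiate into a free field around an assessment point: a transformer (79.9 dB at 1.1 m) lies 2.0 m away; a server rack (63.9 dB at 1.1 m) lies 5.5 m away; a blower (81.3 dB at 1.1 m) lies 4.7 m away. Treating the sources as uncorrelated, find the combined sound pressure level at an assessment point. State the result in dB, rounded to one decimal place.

75.7 dB

Apply inverse-square spreading to bring every level to the receiver, then sum 10^(L/10).
transformer: 79.9 − 20·log₁₀(2.0/1.1) = 79.9 − 5.19 = 74.71 dB.
server rack: 63.9 − 20·log₁₀(5.5/1.1) = 63.9 − 13.98 = 49.92 dB.
blower: 81.3 − 20·log₁₀(4.7/1.1) = 81.3 − 12.61 = 68.69 dB.
Σ 10^(L/10) = 3.705e+07 → L_total = 10·log₁₀(3.705e+07) = 75.69 dB.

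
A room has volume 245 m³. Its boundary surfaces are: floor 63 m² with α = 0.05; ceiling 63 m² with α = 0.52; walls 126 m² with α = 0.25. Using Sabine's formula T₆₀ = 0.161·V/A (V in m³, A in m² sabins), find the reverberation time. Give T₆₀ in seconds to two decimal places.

0.59 s

Summing Sᵢαᵢ: 63·0.05 + 63·0.52 + 126·0.25 = 67.41 m².
T₆₀ = 0.161 × 245 / 67.41 = 0.585 s.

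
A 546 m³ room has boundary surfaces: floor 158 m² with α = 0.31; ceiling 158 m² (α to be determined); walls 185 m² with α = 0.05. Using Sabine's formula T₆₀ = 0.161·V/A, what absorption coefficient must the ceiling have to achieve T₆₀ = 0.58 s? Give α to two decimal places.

0.59

From T₆₀ = 0.161·V/A, the target T₆₀ = 0.58 s needs A = 0.161·546/0.58 = 151.56 m².
Absorption from the other surfaces = 158·0.31 + 185·0.05 = 58.23 m², so the ceiling must supply 93.33 m² over 158 m².
α = 93.33/158 = 0.591.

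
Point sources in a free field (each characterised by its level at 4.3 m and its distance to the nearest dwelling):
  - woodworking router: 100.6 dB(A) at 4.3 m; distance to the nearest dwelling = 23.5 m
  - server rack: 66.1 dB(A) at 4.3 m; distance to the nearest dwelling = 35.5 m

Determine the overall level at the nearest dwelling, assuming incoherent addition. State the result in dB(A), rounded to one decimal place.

First find each source's level at the receiver (point-source: −20·log₁₀(r/r_ref)), then combine on an intensity basis.
woodworking router: 100.6 − 20·log₁₀(23.5/4.3) = 100.6 − 14.75 = 85.85 dB(A).
server rack: 66.1 − 20·log₁₀(35.5/4.3) = 66.1 − 18.34 = 47.76 dB(A).
Σ 10^(L/10) = 3.845e+08 → L_total = 10·log₁₀(3.845e+08) = 85.85 dB(A).

85.8 dB(A)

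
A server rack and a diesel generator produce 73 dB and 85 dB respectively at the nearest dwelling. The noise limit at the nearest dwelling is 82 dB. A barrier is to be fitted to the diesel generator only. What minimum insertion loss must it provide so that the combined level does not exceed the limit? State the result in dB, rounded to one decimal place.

3.6 dB

Fixed contribution from the other source: Σ 10^(L/10) = 10^(73/10) = 1.995e+07 (73.00 dB).
To meet 82 dB overall, the treated diesel generator may contribute at most 10^(82/10) − 1.995e+07 = 1.385e+08, i.e. 81.42 dB.
Required insertion loss = 85 − 81.42 = 3.58 dB.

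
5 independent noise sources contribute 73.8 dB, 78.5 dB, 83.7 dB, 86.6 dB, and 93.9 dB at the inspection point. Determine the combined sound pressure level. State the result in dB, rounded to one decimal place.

For uncorrelated sources the intensities add, so convert each level to linear form, sum, and take 10·log₁₀ of the total.
Σ 10^(L/10) = 10^(73.8/10) + 10^(78.5/10) + 10^(83.7/10) + 10^(86.6/10) + 10^(93.9/10) = 3.241e+09.
L_total = 10·log₁₀(3.241e+09) = 95.11 dB.

95.1 dB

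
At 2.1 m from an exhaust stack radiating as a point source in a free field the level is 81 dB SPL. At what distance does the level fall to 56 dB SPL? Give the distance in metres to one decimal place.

37.3 m

The 25.0 dB drop corresponds to a distance ratio of 10^(25.0/20) for a point source.
r₂ = 2.1·10^((81−56)/20) = 2.1·10^(25.0/20) = 37.34 m.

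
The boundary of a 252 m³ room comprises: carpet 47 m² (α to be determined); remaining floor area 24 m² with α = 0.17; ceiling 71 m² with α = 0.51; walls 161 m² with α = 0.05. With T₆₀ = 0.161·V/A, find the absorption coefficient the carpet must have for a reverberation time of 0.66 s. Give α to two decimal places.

0.28

Required total absorption A = 0.161·252/0.66 = 61.47 m².
Absorption from the other surfaces = 24·0.17 + 71·0.51 + 161·0.05 = 48.34 m², so the carpet must supply 13.13 m² over 47 m².
α = 13.13/47 = 0.279.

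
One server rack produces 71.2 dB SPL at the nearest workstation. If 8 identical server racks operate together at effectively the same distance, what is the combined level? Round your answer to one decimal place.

L_total = L₁ + 10·log₁₀ N for N identical incoherent sources.
L_total = 71.2 + 10·log₁₀(8) = 71.2 + 9.031 = 80.23 dB SPL.

80.2 dB SPL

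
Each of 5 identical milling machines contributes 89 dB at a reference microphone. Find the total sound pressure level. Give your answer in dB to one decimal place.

96.0 dB

N identical incoherent sources raise the level by 10·log₁₀ N.
L_total = 89 + 10·log₁₀(5) = 89 + 6.990 = 95.99 dB.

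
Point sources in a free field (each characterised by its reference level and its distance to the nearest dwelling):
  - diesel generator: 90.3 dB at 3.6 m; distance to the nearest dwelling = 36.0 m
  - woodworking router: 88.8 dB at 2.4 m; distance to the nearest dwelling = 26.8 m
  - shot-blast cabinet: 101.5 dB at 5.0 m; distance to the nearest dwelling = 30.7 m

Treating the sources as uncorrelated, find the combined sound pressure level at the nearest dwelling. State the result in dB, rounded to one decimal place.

85.9 dB

Apply inverse-square spreading to bring every level to the receiver, then sum 10^(L/10).
diesel generator: 90.3 − 20·log₁₀(36.0/3.6) = 90.3 − 20.00 = 70.30 dB.
woodworking router: 88.8 − 20·log₁₀(26.8/2.4) = 88.8 − 20.96 = 67.84 dB.
shot-blast cabinet: 101.5 − 20·log₁₀(30.7/5.0) = 101.5 − 15.76 = 85.74 dB.
Σ 10^(L/10) = 3.915e+08 → L_total = 10·log₁₀(3.915e+08) = 85.93 dB.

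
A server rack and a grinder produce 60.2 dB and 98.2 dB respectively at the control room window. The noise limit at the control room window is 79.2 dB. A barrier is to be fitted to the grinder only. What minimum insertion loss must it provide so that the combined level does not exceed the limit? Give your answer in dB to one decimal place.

Fixed contribution from the other source: Σ 10^(L/10) = 10^(60.2/10) = 1.047e+06 (60.20 dB).
To meet 79.2 dB overall, the treated grinder may contribute at most 10^(79.2/10) − 1.047e+06 = 8.213e+07, i.e. 79.14 dB.
Required insertion loss = 98.2 − 79.14 = 19.06 dB.

19.1 dB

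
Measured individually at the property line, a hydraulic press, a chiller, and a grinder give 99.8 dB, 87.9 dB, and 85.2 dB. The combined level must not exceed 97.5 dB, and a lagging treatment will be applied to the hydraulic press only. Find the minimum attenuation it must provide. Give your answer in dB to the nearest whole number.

3 dB

The untreated sources together contribute 10^(87.9/10) + 10^(85.2/10) = 9.477e+08, i.e. 89.77 dB.
To meet 97.5 dB overall, the treated hydraulic press may contribute at most 10^(97.5/10) − 9.477e+08 = 4.676e+09, i.e. 96.70 dB.
Required insertion loss = 99.8 − 96.70 = 3.10 dB.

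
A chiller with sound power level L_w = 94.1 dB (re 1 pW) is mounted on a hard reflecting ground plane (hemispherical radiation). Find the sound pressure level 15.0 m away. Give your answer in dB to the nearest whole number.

L_p = L_w − 10·log₁₀(2π·r²) with r = 15.0 m.
2π·r² = 1414 m², 10·log₁₀ of that is 31.504 dB.
L_p = 94.1 − 31.504 = 62.60 dB.

63 dB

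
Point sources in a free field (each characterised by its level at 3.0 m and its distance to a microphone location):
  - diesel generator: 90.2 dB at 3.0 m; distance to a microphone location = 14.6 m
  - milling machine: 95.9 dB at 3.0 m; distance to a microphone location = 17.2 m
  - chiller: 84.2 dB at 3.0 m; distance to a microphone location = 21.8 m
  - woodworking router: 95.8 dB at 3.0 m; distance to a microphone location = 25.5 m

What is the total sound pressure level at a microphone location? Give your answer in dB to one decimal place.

Apply inverse-square spreading to bring every level to the receiver, then sum 10^(L/10).
diesel generator: 90.2 − 20·log₁₀(14.6/3.0) = 90.2 − 13.74 = 76.46 dB.
milling machine: 95.9 − 20·log₁₀(17.2/3.0) = 95.9 − 15.17 = 80.73 dB.
chiller: 84.2 − 20·log₁₀(21.8/3.0) = 84.2 − 17.23 = 66.97 dB.
woodworking router: 95.8 − 20·log₁₀(25.5/3.0) = 95.8 − 18.59 = 77.21 dB.
Σ 10^(L/10) = 2.202e+08 → L_total = 10·log₁₀(2.202e+08) = 83.43 dB.

83.4 dB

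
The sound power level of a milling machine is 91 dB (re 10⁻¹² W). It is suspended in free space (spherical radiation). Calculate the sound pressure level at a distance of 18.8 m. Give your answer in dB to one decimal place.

Free-field spherical radiation: L_p = L_w − 10·log₁₀(4π·r²), r = 18.8 m.
4π·r² = 4441 m², 10·log₁₀ of that is 36.475 dB.
L_p = 91 − 36.475 = 54.52 dB.

54.5 dB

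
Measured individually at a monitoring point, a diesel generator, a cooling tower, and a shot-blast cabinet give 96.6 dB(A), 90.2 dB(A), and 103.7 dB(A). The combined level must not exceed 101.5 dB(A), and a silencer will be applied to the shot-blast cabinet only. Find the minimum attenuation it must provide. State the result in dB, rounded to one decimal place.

4.4 dB

Fixed contribution from the other sources: Σ 10^(L/10) = 10^(96.6/10) + 10^(90.2/10) = 5.618e+09 (97.50 dB(A)).
The limit corresponds to 10^(101.5/10) = 1.413e+10; subtracting the fixed part leaves 8.507e+09 for the shot-blast cabinet, i.e. 99.30 dB(A).
So the shot-blast cabinet must be reduced from 103.7 to 99.30 dB(A): IL = 4.40 dB.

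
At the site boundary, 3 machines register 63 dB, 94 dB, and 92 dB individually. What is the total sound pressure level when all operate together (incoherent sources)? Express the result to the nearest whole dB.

96 dB

Incoherent sources combine by intensity addition: L_total = 10·log₁₀(Σ 10^(L_i/10)).
Σ 10^(L/10) = 10^(63/10) + 10^(94/10) + 10^(92/10) = 4.099e+09.
L_total = 10·log₁₀(4.099e+09) = 96.13 dB.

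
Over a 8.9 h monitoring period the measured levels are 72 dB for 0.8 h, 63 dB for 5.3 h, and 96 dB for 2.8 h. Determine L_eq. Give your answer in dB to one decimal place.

L_eq = 10·log₁₀[(1/T)·Σ tᵢ·10^(Lᵢ/10)] with T = 8.9 h.
Σ tᵢ·10^(Lᵢ/10) = 0.8·10^(72/10) + 5.3·10^(63/10) + 2.8·10^(96/10) = 1.117e+10.
L_eq = 10·log₁₀(1.117e+10/8.9) = 90.99 dB.

91.0 dB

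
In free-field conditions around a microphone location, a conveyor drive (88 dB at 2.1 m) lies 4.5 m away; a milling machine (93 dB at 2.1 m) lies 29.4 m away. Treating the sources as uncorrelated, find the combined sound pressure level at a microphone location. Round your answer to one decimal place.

Apply inverse-square spreading to bring every level to the receiver, then sum 10^(L/10).
conveyor drive: 88 − 20·log₁₀(4.5/2.1) = 88 − 6.62 = 81.38 dB.
milling machine: 93 − 20·log₁₀(29.4/2.1) = 93 − 22.92 = 70.08 dB.
Σ 10^(L/10) = 1.476e+08 → L_total = 10·log₁₀(1.476e+08) = 81.69 dB.

81.7 dB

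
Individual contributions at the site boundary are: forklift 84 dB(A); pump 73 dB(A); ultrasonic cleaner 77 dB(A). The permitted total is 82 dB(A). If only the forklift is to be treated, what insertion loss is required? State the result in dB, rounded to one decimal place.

4.5 dB

Everything except the forklift sums to 10^(73/10) + 10^(77/10) = 7.007e+07 in linear terms, 78.46 dB(A).
To meet 82 dB(A) overall, the treated forklift may contribute at most 10^(82/10) − 7.007e+07 = 8.842e+07, i.e. 79.47 dB(A).
So the forklift must be reduced from 84 to 79.47 dB(A): IL = 4.53 dB.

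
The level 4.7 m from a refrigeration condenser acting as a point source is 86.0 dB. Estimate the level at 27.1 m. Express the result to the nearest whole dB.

71 dB

Spherical spreading from a point source gives a 20·log₁₀(r₂/r₁) drop.
L₂ = 86.0 − 20·log₁₀(27.1/4.7) = 86.0 − 15.217 = 70.78 dB.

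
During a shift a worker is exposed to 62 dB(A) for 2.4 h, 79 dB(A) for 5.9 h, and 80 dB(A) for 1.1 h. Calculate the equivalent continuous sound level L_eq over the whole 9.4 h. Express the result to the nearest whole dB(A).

L_eq = 10·log₁₀[(1/T)·Σ tᵢ·10^(Lᵢ/10)] with T = 9.4 h.
Σ tᵢ·10^(Lᵢ/10) = 2.4·10^(62/10) + 5.9·10^(79/10) + 1.1·10^(80/10) = 5.825e+08.
L_eq = 10·log₁₀(5.825e+08/9.4) = 77.92 dB(A).

78 dB(A)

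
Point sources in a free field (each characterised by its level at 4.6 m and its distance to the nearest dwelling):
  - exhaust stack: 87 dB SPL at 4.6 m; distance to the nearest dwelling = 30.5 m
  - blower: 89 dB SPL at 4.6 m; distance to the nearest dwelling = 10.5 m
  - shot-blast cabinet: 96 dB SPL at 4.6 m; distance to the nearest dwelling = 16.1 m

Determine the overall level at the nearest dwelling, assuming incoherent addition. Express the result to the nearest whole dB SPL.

87 dB SPL

Apply inverse-square spreading to bring every level to the receiver, then sum 10^(L/10).
exhaust stack: 87 − 20·log₁₀(30.5/4.6) = 87 − 16.43 = 70.57 dB SPL.
blower: 89 − 20·log₁₀(10.5/4.6) = 89 − 7.17 = 81.83 dB SPL.
shot-blast cabinet: 96 − 20·log₁₀(16.1/4.6) = 96 − 10.88 = 85.12 dB SPL.
Σ 10^(L/10) = 4.888e+08 → L_total = 10·log₁₀(4.888e+08) = 86.89 dB SPL.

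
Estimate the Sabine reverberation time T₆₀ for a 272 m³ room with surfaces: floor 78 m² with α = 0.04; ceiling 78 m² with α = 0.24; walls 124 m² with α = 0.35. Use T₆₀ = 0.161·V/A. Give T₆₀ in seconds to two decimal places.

0.67 s

A = Σ Sᵢαᵢ = 78·0.04 + 78·0.24 + 124·0.35 = 65.24 m².
T₆₀ = 0.161·V/A = 0.161·272/65.24 = 0.671 s.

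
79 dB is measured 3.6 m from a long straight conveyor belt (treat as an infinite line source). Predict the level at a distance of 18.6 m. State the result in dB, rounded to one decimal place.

71.9 dB

Cylindrical spreading from a line source gives a 10·log₁₀(r₂/r₁) drop.
L₂ = 79 − 10·log₁₀(18.6/3.6) = 79 − 7.132 = 71.87 dB.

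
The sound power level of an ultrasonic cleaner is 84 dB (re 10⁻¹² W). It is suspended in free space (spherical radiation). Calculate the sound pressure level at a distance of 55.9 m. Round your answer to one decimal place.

The power spreads over a sphere of area 4π·r², so L_p = L_w − 10·log₁₀(4π·r²).
4π·r² = 3.927e+04 m², 10·log₁₀ of that is 45.940 dB.
L_p = 84 − 45.940 = 38.06 dB.

38.1 dB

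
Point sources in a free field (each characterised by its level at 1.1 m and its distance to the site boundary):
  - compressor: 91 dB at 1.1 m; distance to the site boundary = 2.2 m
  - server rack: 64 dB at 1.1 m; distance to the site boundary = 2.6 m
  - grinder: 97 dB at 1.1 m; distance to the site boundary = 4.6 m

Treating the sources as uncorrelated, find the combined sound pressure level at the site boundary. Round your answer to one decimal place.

Propagate each source to the receiver with L = L_ref − 20·log₁₀(r/r_ref), then add intensities.
compressor: 91 − 20·log₁₀(2.2/1.1) = 91 − 6.02 = 84.98 dB.
server rack: 64 − 20·log₁₀(2.6/1.1) = 64 − 7.47 = 56.53 dB.
grinder: 97 − 20·log₁₀(4.6/1.1) = 97 − 12.43 = 84.57 dB.
Σ 10^(L/10) = 6.018e+08 → L_total = 10·log₁₀(6.018e+08) = 87.79 dB.

87.8 dB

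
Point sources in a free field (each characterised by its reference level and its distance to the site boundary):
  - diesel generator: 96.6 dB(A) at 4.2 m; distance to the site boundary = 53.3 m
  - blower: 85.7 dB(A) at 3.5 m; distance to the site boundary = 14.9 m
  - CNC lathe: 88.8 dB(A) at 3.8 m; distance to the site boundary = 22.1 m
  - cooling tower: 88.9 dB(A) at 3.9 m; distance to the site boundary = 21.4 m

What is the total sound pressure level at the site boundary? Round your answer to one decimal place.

Apply inverse-square spreading to bring every level to the receiver, then sum 10^(L/10).
diesel generator: 96.6 − 20·log₁₀(53.3/4.2) = 96.6 − 22.07 = 74.53 dB(A).
blower: 85.7 − 20·log₁₀(14.9/3.5) = 85.7 − 12.58 = 73.12 dB(A).
CNC lathe: 88.8 − 20·log₁₀(22.1/3.8) = 88.8 − 15.29 = 73.51 dB(A).
cooling tower: 88.9 − 20·log₁₀(21.4/3.9) = 88.9 − 14.79 = 74.11 dB(A).
Σ 10^(L/10) = 9.709e+07 → L_total = 10·log₁₀(9.709e+07) = 79.87 dB(A).

79.9 dB(A)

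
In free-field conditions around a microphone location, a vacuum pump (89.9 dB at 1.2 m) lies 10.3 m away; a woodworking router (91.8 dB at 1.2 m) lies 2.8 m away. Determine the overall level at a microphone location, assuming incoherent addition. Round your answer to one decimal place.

First find each source's level at the receiver (point-source: −20·log₁₀(r/r_ref)), then combine on an intensity basis.
vacuum pump: 89.9 − 20·log₁₀(10.3/1.2) = 89.9 − 18.67 = 71.23 dB.
woodworking router: 91.8 − 20·log₁₀(2.8/1.2) = 91.8 − 7.36 = 84.44 dB.
Σ 10^(L/10) = 2.913e+08 → L_total = 10·log₁₀(2.913e+08) = 84.64 dB.

84.6 dB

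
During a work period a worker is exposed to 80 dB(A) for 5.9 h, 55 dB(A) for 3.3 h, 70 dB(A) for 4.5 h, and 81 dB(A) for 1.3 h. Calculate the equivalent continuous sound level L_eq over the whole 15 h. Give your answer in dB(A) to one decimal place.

77.3 dB(A)

Weight each interval's intensity by its duration and average over T = 15 h:
Σ tᵢ·10^(Lᵢ/10) = 5.9·10^(80/10) + 3.3·10^(55/10) + 4.5·10^(70/10) + 1.3·10^(81/10) = 7.997e+08.
L_eq = 10·log₁₀(7.997e+08/15) = 77.27 dB(A).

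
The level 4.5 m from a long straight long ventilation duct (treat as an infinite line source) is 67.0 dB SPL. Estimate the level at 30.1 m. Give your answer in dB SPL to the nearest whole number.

Cylindrical spreading from a line source gives a 10·log₁₀(r₂/r₁) drop.
L₂ = 67.0 − 10·log₁₀(30.1/4.5) = 67.0 − 8.254 = 58.75 dB SPL.

59 dB SPL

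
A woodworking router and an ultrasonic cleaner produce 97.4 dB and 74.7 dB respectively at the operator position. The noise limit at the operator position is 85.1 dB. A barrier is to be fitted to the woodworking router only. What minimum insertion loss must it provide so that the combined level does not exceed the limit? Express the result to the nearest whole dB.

The untreated sources together contribute 10^(74.7/10) = 2.951e+07, i.e. 74.70 dB.
To meet 85.1 dB overall, the treated woodworking router may contribute at most 10^(85.1/10) − 2.951e+07 = 2.941e+08, i.e. 84.68 dB.
Required insertion loss = 97.4 − 84.68 = 12.72 dB.

13 dB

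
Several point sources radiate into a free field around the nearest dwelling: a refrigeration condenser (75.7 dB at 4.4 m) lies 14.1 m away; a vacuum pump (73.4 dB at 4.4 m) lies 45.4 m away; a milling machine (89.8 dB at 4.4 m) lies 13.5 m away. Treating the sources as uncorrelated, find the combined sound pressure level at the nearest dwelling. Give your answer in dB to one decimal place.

Propagate each source to the receiver with L = L_ref − 20·log₁₀(r/r_ref), then add intensities.
refrigeration condenser: 75.7 − 20·log₁₀(14.1/4.4) = 75.7 − 10.12 = 65.58 dB.
vacuum pump: 73.4 − 20·log₁₀(45.4/4.4) = 73.4 − 20.27 = 53.13 dB.
milling machine: 89.8 − 20·log₁₀(13.5/4.4) = 89.8 − 9.74 = 80.06 dB.
Σ 10^(L/10) = 1.053e+08 → L_total = 10·log₁₀(1.053e+08) = 80.22 dB.

80.2 dB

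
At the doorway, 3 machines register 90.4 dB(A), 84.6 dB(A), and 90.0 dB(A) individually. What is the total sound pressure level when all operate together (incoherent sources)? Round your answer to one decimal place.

Incoherent sources combine by intensity addition: L_total = 10·log₁₀(Σ 10^(L_i/10)).
Σ 10^(L/10) = 10^(90.4/10) + 10^(84.6/10) + 10^(90.0/10) = 2.385e+09.
L_total = 10·log₁₀(2.385e+09) = 93.77 dB(A).

93.8 dB(A)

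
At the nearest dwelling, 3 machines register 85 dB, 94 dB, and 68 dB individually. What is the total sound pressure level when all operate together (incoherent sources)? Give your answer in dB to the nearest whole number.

95 dB

For uncorrelated sources the intensities add, so convert each level to linear form, sum, and take 10·log₁₀ of the total.
Σ 10^(L/10) = 10^(85/10) + 10^(94/10) + 10^(68/10) = 2.834e+09.
L_total = 10·log₁₀(2.834e+09) = 94.52 dB.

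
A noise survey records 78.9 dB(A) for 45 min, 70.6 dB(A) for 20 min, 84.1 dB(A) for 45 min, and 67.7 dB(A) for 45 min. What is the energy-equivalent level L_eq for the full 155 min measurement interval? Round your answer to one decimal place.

L_eq = 10·log₁₀[(1/T)·Σ tᵢ·10^(Lᵢ/10)] with T = 155 min.
Σ tᵢ·10^(Lᵢ/10) = 45·10^(78.9/10) + 20·10^(70.6/10) + 45·10^(84.1/10) + 45·10^(67.7/10) = 1.555e+10.
L_eq = 10·log₁₀(1.555e+10/155) = 80.02 dB(A).

80.0 dB(A)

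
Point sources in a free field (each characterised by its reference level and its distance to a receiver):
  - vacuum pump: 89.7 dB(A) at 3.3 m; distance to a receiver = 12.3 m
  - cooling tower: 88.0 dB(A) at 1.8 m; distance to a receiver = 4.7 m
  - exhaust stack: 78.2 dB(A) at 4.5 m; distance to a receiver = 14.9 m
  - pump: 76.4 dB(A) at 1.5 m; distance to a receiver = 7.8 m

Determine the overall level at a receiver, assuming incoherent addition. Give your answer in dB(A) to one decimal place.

82.2 dB(A)

First find each source's level at the receiver (point-source: −20·log₁₀(r/r_ref)), then combine on an intensity basis.
vacuum pump: 89.7 − 20·log₁₀(12.3/3.3) = 89.7 − 11.43 = 78.27 dB(A).
cooling tower: 88.0 − 20·log₁₀(4.7/1.8) = 88.0 − 8.34 = 79.66 dB(A).
exhaust stack: 78.2 − 20·log₁₀(14.9/4.5) = 78.2 − 10.40 = 67.80 dB(A).
pump: 76.4 − 20·log₁₀(7.8/1.5) = 76.4 − 14.32 = 62.08 dB(A).
Σ 10^(L/10) = 1.674e+08 → L_total = 10·log₁₀(1.674e+08) = 82.24 dB(A).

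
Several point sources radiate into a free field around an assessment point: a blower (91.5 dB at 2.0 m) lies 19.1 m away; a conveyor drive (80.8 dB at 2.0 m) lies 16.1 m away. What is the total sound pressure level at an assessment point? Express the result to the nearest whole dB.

Propagate each source to the receiver with L = L_ref − 20·log₁₀(r/r_ref), then add intensities.
blower: 91.5 − 20·log₁₀(19.1/2.0) = 91.5 − 19.60 = 71.90 dB.
conveyor drive: 80.8 − 20·log₁₀(16.1/2.0) = 80.8 − 18.12 = 62.68 dB.
Σ 10^(L/10) = 1.734e+07 → L_total = 10·log₁₀(1.734e+07) = 72.39 dB.

72 dB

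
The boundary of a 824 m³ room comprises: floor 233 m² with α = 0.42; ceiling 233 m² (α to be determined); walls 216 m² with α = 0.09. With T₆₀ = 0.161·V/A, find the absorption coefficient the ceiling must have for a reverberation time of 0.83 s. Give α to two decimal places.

A = 0.161·V/T₆₀ = 0.161·824/0.83 = 159.84 m² sabins.
Absorption from the other surfaces = 233·0.42 + 216·0.09 = 117.30 m², so the ceiling must supply 42.54 m² over 233 m².
α = 42.54/233 = 0.183.

0.18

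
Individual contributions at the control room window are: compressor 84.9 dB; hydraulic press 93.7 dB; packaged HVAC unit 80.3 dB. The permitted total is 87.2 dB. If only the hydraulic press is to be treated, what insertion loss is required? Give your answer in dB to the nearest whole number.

Everything except the hydraulic press sums to 10^(84.9/10) + 10^(80.3/10) = 4.162e+08 in linear terms, 86.19 dB.
The limit corresponds to 10^(87.2/10) = 5.248e+08; subtracting the fixed part leaves 1.086e+08 for the hydraulic press, i.e. 80.36 dB.
Required insertion loss = 93.7 − 80.36 = 13.34 dB.

13 dB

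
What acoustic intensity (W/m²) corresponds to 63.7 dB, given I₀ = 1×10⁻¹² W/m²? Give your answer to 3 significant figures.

I/I₀ = 10^(63.7/10) = 2.344e+06, so I = 2.344e+06 × 10⁻¹² W/m².

2.34e-06 W/m²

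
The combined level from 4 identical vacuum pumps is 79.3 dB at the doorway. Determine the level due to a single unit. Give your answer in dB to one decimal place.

For N identical incoherent sources L_total = L₁ + 10·log₁₀ N, so L₁ = 79.3 − 10·log₁₀(4) = 79.3 − 6.021.

73.3 dB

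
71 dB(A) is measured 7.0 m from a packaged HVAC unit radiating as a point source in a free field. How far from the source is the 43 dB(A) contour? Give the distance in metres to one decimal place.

175.8 m

The 28.0 dB drop corresponds to a distance ratio of 10^(28.0/20) for a point source.
r₂ = 7.0·10^((71−43)/20) = 7.0·10^(28.0/20) = 175.83 m.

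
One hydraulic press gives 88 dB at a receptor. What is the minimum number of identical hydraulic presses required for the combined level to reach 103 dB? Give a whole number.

Need L₁ + 10·log₁₀ N ≥ 103, i.e. log₁₀ N ≥ 1.50.
N ≥ 10^(15.0/10) = 31.623, so N = 32.

32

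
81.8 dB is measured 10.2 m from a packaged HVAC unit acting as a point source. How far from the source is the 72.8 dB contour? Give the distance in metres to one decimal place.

28.7 m

The 9.0 dB drop corresponds to a distance ratio of 10^(9.0/20) for a point source.
r₂ = 10.2·10^((81.8−72.8)/20) = 10.2·10^(9.0/20) = 28.75 m.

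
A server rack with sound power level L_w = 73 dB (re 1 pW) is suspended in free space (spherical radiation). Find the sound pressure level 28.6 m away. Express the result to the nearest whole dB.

L_p = L_w − 10·log₁₀(4π·r²) with r = 28.6 m.
4π·r² = 1.028e+04 m², 10·log₁₀ of that is 40.119 dB.
L_p = 73 − 40.119 = 32.88 dB.

33 dB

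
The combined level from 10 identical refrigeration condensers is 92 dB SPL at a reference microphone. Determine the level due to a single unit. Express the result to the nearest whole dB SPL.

For N identical incoherent sources L_total = L₁ + 10·log₁₀ N, so L₁ = 92 − 10·log₁₀(10) = 92 − 10.000.

82 dB SPL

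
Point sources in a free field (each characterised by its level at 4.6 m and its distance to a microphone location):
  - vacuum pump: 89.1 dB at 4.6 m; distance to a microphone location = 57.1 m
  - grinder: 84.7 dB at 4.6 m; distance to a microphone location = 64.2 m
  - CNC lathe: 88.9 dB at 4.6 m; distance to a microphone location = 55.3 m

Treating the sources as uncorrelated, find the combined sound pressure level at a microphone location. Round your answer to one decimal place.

Apply inverse-square spreading to bring every level to the receiver, then sum 10^(L/10).
vacuum pump: 89.1 − 20·log₁₀(57.1/4.6) = 89.1 − 21.88 = 67.22 dB.
grinder: 84.7 − 20·log₁₀(64.2/4.6) = 84.7 − 22.90 = 61.80 dB.
CNC lathe: 88.9 − 20·log₁₀(55.3/4.6) = 88.9 − 21.60 = 67.30 dB.
Σ 10^(L/10) = 1.216e+07 → L_total = 10·log₁₀(1.216e+07) = 70.85 dB.

70.8 dB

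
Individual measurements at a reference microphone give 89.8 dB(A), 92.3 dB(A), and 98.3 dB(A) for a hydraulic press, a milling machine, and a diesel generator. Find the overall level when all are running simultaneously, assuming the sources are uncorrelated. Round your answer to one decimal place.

99.7 dB(A)

Incoherent sources combine by intensity addition: L_total = 10·log₁₀(Σ 10^(L_i/10)).
Σ 10^(L/10) = 10^(89.8/10) + 10^(92.3/10) + 10^(98.3/10) = 9.414e+09.
L_total = 10·log₁₀(9.414e+09) = 99.74 dB(A).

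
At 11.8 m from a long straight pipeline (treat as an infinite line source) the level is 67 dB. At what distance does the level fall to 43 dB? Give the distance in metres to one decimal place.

Line-source spreading drops the level by 10·log₁₀(r₂/r₁); inverting, r₂/r₁ = 10^(ΔL/10).
r₂ = 11.8·10^((67−43)/10) = 11.8·10^(24.0/10) = 2964.03 m.

2964.0 m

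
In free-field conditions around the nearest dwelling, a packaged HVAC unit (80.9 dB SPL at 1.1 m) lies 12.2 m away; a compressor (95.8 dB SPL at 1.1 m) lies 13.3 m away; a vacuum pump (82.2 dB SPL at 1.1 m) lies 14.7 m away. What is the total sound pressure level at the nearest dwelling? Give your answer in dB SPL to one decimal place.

74.5 dB SPL

Propagate each source to the receiver with L = L_ref − 20·log₁₀(r/r_ref), then add intensities.
packaged HVAC unit: 80.9 − 20·log₁₀(12.2/1.1) = 80.9 − 20.90 = 60.00 dB SPL.
compressor: 95.8 − 20·log₁₀(13.3/1.1) = 95.8 − 21.65 = 74.15 dB SPL.
vacuum pump: 82.2 − 20·log₁₀(14.7/1.1) = 82.2 − 22.52 = 59.68 dB SPL.
Σ 10^(L/10) = 2.794e+07 → L_total = 10·log₁₀(2.794e+07) = 74.46 dB SPL.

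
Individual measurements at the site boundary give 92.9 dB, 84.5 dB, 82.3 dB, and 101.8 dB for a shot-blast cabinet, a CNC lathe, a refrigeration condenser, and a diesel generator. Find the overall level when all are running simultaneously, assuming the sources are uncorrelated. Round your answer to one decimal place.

For uncorrelated sources the intensities add, so convert each level to linear form, sum, and take 10·log₁₀ of the total.
Σ 10^(L/10) = 10^(92.9/10) + 10^(84.5/10) + 10^(82.3/10) + 10^(101.8/10) = 1.754e+10.
L_total = 10·log₁₀(1.754e+10) = 102.44 dB.

102.4 dB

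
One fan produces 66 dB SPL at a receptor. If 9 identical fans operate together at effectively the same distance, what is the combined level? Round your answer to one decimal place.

75.5 dB SPL

L_total = L₁ + 10·log₁₀ N for N identical incoherent sources.
L_total = 66 + 10·log₁₀(9) = 66 + 9.542 = 75.54 dB SPL.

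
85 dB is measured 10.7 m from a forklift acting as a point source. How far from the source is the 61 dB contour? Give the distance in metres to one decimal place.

169.6 m

For a point source L₁ − L₂ = 20·log₁₀(r₂/r₁), so r₂ = r₁·10^((L₁−L₂)/20).
r₂ = 10.7·10^((85−61)/20) = 10.7·10^(24.0/20) = 169.58 m.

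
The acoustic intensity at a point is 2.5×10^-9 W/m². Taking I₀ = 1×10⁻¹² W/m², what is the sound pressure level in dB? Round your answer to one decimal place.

34.0 dB

Dividing by I₀ shifts the exponent by 12: I/I₀ = 2.5×10^3.
L = 10·(0.3979 + 3) = 33.98 dB.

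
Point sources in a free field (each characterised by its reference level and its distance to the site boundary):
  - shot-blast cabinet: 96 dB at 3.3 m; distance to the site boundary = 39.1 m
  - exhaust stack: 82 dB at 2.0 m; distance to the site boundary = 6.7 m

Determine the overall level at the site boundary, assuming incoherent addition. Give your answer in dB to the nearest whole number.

Propagate each source to the receiver with L = L_ref − 20·log₁₀(r/r_ref), then add intensities.
shot-blast cabinet: 96 − 20·log₁₀(39.1/3.3) = 96 − 21.47 = 74.53 dB.
exhaust stack: 82 − 20·log₁₀(6.7/2.0) = 82 − 10.50 = 71.50 dB.
Σ 10^(L/10) = 4.248e+07 → L_total = 10·log₁₀(4.248e+07) = 76.28 dB.

76 dB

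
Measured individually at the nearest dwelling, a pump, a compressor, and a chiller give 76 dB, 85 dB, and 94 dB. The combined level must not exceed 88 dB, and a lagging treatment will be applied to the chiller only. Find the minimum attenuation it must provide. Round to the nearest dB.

10 dB

Everything except the chiller sums to 10^(76/10) + 10^(85/10) = 3.560e+08 in linear terms, 85.51 dB.
The limit corresponds to 10^(88/10) = 6.310e+08; subtracting the fixed part leaves 2.749e+08 for the chiller, i.e. 84.39 dB.
Required insertion loss = 94 − 84.39 = 9.61 dB.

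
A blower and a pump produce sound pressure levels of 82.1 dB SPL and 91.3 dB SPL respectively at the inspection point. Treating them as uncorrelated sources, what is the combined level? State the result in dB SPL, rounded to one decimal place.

Incoherent sources combine by intensity addition: L_total = 10·log₁₀(Σ 10^(L_i/10)).
Σ 10^(L/10) = 10^(82.1/10) + 10^(91.3/10) = 1.511e+09.
L_total = 10·log₁₀(1.511e+09) = 91.79 dB SPL.

91.8 dB SPL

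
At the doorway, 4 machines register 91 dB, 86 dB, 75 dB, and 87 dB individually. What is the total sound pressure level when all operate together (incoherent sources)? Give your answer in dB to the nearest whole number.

93 dB

For uncorrelated sources the intensities add, so convert each level to linear form, sum, and take 10·log₁₀ of the total.
Σ 10^(L/10) = 10^(91/10) + 10^(86/10) + 10^(75/10) + 10^(87/10) = 2.190e+09.
L_total = 10·log₁₀(2.190e+09) = 93.40 dB.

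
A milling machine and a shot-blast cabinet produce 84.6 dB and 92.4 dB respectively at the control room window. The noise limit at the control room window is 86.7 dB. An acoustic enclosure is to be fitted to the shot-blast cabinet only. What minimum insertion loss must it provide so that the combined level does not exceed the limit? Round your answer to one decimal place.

The untreated sources together contribute 10^(84.6/10) = 2.884e+08, i.e. 84.60 dB.
To meet 86.7 dB overall, the treated shot-blast cabinet may contribute at most 10^(86.7/10) − 2.884e+08 = 1.793e+08, i.e. 82.54 dB.
So the shot-blast cabinet must be reduced from 92.4 to 82.54 dB: IL = 9.86 dB.

9.9 dB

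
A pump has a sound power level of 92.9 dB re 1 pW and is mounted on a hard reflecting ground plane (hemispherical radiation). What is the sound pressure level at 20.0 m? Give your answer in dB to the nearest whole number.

L_p = L_w − 10·log₁₀(2π·r²) with r = 20.0 m.
2π·r² = 2513 m², 10·log₁₀ of that is 34.002 dB.
L_p = 92.9 − 34.002 = 58.90 dB.

59 dB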